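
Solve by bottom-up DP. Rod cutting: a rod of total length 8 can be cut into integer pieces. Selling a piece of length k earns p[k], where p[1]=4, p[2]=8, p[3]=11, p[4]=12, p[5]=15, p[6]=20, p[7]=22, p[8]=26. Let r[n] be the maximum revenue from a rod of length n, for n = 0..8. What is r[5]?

   n    0    1    2    3    4    5    6    7    8
r[n]    0    4    8   12   16   20   24   28   32

20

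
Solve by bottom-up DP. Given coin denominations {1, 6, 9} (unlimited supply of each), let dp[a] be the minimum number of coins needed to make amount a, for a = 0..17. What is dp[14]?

 a  0  1  2  3  4  5  6  7  8  9 10 11 12 13 14 15 16 17
dp  0  1  2  3  4  5  1  2  3  1  2  3  2  3  4  2  3  4

4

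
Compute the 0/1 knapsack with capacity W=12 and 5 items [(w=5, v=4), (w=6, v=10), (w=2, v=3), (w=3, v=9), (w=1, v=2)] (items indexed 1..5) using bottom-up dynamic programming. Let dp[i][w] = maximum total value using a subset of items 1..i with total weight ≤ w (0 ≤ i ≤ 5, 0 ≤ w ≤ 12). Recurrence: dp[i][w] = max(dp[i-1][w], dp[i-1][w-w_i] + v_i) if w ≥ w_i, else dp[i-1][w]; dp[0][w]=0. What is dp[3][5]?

i\w   0   1   2   3   4   5   6   7   8   9  10  11  12
  0   0   0   0   0   0   0   0   0   0   0   0   0   0
  1   0   0   0   0   0   4   4   4   4   4   4   4   4
  2   0   0   0   0   0   4  10  10  10  10  10  14  14
  3   0   0   3   3   3   4  10  10  13  13  13  14  14
  4   0   0   3   9   9  12  12  12  13  19  19  22  22
  5   0   2   3   9  11  12  14  14  14  19  21  22  24

4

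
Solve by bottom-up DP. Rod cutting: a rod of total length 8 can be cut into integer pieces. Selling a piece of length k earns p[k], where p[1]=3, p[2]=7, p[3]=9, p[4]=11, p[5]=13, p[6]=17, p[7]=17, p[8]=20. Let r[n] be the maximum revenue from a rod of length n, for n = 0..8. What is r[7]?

24

   n    0    1    2    3    4    5    6    7    8
r[n]    0    3    7   10   14   17   21   24   28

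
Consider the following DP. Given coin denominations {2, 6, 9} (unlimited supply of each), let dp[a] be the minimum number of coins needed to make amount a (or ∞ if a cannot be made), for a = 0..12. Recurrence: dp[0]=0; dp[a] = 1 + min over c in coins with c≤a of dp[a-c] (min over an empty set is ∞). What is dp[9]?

1

 a  0  1  2  3  4  5  6  7  8  9 10 11 12
dp  0  -  1  -  2  -  1  -  2  1  3  2  2
(- denotes ∞ / unreachable)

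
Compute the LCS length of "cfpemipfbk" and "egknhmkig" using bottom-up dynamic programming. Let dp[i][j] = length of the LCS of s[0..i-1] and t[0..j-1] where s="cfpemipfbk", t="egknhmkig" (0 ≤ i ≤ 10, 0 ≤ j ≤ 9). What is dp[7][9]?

   ''  e  g  k  n  h  m  k  i  g
''  0  0  0  0  0  0  0  0  0  0
 c  0  0  0  0  0  0  0  0  0  0
 f  0  0  0  0  0  0  0  0  0  0
 p  0  0  0  0  0  0  0  0  0  0
 e  0  1  1  1  1  1  1  1  1  1
 m  0  1  1  1  1  1  2  2  2  2
 i  0  1  1  1  1  1  2  2  3  3
 p  0  1  1  1  1  1  2  2  3  3
 f  0  1  1  1  1  1  2  2  3  3
 b  0  1  1  1  1  1  2  2  3  3
 k  0  1  1  2  2  2  2  3  3  3

3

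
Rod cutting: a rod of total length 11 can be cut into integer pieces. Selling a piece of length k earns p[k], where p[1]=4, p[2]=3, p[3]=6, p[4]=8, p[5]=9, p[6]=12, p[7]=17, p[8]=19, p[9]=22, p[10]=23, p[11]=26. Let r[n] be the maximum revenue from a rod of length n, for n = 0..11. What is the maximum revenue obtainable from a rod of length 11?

44

   n    0    1    2    3    4    5    6    7    8    9   10   11
r[n]    0    4    8   12   16   20   24   28   32   36   40   44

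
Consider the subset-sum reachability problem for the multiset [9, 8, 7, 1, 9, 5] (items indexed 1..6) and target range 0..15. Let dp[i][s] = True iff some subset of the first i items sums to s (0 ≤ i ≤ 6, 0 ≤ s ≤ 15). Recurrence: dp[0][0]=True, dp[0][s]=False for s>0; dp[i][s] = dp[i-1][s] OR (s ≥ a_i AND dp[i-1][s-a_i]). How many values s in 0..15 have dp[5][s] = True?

7

i\s   0   1   2   3   4   5   6   7   8   9  10  11  12  13  14  15
  0   T   F   F   F   F   F   F   F   F   F   F   F   F   F   F   F
  1   T   F   F   F   F   F   F   F   F   T   F   F   F   F   F   F
  2   T   F   F   F   F   F   F   F   T   T   F   F   F   F   F   F
  3   T   F   F   F   F   F   F   T   T   T   F   F   F   F   F   T
  4   T   T   F   F   F   F   F   T   T   T   T   F   F   F   F   T
  5   T   T   F   F   F   F   F   T   T   T   T   F   F   F   F   T
  6   T   T   F   F   F   T   T   T   T   T   T   F   T   T   T   T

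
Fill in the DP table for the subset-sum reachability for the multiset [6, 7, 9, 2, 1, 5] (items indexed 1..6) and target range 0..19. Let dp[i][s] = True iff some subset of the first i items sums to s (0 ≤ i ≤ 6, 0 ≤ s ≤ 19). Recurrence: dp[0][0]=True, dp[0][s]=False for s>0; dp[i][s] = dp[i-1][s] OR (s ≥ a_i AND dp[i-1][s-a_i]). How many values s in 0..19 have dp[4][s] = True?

i\s   0   1   2   3   4   5   6   7   8   9  10  11  12  13  14  15  16  17  18  19
  0   T   F   F   F   F   F   F   F   F   F   F   F   F   F   F   F   F   F   F   F
  1   T   F   F   F   F   F   T   F   F   F   F   F   F   F   F   F   F   F   F   F
  2   T   F   F   F   F   F   T   T   F   F   F   F   F   T   F   F   F   F   F   F
  3   T   F   F   F   F   F   T   T   F   T   F   F   F   T   F   T   T   F   F   F
  4   T   F   T   F   F   F   T   T   T   T   F   T   F   T   F   T   T   T   T   F
  5   T   T   T   T   F   F   T   T   T   T   T   T   T   T   T   T   T   T   T   T
  6   T   T   T   T   F   T   T   T   T   T   T   T   T   T   T   T   T   T   T   T

12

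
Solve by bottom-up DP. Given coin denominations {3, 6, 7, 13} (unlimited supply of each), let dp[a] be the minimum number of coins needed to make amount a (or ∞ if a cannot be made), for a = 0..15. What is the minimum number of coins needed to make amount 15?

 a  0  1  2  3  4  5  6  7  8  9 10 11 12 13 14 15
dp  0  -  -  1  -  -  1  1  -  2  2  -  2  1  2  3
(- denotes ∞ / unreachable)

3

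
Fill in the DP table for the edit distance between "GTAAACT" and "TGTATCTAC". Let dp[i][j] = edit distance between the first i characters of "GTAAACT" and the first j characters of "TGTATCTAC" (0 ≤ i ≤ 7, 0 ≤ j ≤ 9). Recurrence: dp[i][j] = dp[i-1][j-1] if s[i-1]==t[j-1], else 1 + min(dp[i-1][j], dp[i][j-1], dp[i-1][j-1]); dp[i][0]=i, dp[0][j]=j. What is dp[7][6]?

   ''  T  G  T  A  T  C  T  A  C
''  0  1  2  3  4  5  6  7  8  9
 G  1  1  1  2  3  4  5  6  7  8
 T  2  1  2  1  2  3  4  5  6  7
 A  3  2  2  2  1  2  3  4  5  6
 A  4  3  3  3  2  2  3  4  4  5
 A  5  4  4  4  3  3  3  4  4  5
 C  6  5  5  5  4  4  3  4  5  4
 T  7  6  6  5  5  4  4  3  4  5

4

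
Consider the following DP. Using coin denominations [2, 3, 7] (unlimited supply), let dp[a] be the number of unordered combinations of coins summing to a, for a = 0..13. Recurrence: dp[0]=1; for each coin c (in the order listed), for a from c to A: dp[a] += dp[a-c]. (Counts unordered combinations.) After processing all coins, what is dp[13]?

4

after  coin     0     1     2     3     4     5     6     7     8     9    10    11    12    13
          2     1     0     1     0     1     0     1     0     1     0     1     0     1     0
          3     1     0     1     1     1     1     2     1     2     2     2     2     3     2
          7     1     0     1     1     1     1     2     2     2     3     3     3     4     4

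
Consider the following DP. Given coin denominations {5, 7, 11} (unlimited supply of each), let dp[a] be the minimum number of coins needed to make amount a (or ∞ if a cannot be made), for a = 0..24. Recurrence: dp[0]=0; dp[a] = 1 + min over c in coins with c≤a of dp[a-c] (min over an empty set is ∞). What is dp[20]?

 a  0  1  2  3  4  5  6  7  8  9 10 11 12 13 14 15 16 17 18 19 20 21 22 23 24
dp  0  -  -  -  -  1  -  1  -  -  2  1  2  -  2  3  2  3  2  3  4  3  2  3  4
(- denotes ∞ / unreachable)

4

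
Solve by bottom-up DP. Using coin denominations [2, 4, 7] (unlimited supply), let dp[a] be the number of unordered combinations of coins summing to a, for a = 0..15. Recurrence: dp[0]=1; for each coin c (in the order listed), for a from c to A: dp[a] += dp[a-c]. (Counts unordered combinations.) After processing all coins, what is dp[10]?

3

after  coin     0     1     2     3     4     5     6     7     8     9    10    11    12    13    14    15
          2     1     0     1     0     1     0     1     0     1     0     1     0     1     0     1     0
          4     1     0     1     0     2     0     2     0     3     0     3     0     4     0     4     0
          7     1     0     1     0     2     0     2     1     3     1     3     2     4     2     5     3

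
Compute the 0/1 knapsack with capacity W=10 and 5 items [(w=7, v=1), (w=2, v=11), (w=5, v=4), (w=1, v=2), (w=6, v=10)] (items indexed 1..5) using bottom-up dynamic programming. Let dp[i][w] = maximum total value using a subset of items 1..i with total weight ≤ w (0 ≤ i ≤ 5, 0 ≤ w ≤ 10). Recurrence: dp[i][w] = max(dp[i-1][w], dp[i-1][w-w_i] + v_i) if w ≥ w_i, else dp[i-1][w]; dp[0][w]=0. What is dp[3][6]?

11

i\w   0   1   2   3   4   5   6   7   8   9  10
  0   0   0   0   0   0   0   0   0   0   0   0
  1   0   0   0   0   0   0   0   1   1   1   1
  2   0   0  11  11  11  11  11  11  11  12  12
  3   0   0  11  11  11  11  11  15  15  15  15
  4   0   2  11  13  13  13  13  15  17  17  17
  5   0   2  11  13  13  13  13  15  21  23  23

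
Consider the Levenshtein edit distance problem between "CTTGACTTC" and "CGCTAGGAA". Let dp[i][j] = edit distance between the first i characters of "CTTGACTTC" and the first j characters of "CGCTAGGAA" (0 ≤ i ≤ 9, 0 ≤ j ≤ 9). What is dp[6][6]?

   ''  C  G  C  T  A  G  G  A  A
''  0  1  2  3  4  5  6  7  8  9
 C  1  0  1  2  3  4  5  6  7  8
 T  2  1  1  2  2  3  4  5  6  7
 T  3  2  2  2  2  3  4  5  6  7
 G  4  3  2  3  3  3  3  4  5  6
 A  5  4  3  3  4  3  4  4  4  5
 C  6  5  4  3  4  4  4  5  5  5
 T  7  6  5  4  3  4  5  5  6  6
 T  8  7  6  5  4  4  5  6  6  7
 C  9  8  7  6  5  5  5  6  7  7

4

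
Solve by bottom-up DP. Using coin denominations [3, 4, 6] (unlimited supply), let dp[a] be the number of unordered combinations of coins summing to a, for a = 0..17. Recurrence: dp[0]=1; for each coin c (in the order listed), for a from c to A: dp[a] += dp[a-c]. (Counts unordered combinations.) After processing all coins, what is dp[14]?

after  coin     0     1     2     3     4     5     6     7     8     9    10    11    12    13    14    15    16    17
          3     1     0     0     1     0     0     1     0     0     1     0     0     1     0     0     1     0     0
          4     1     0     0     1     1     0     1     1     1     1     1     1     2     1     1     2     2     1
          6     1     0     0     1     1     0     2     1     1     2     2     1     4     2     2     4     4     2

2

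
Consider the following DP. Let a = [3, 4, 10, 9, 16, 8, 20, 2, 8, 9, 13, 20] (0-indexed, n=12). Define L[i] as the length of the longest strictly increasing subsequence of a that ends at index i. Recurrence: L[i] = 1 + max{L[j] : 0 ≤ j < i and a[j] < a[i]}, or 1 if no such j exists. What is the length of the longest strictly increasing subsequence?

   i    0    1    2    3    4    5    6    7    8    9   10   11
a[i]    3    4   10    9   16    8   20    2    8    9   13   20
L[i]    1    2    3    3    4    3    5    1    3    4    5    6

6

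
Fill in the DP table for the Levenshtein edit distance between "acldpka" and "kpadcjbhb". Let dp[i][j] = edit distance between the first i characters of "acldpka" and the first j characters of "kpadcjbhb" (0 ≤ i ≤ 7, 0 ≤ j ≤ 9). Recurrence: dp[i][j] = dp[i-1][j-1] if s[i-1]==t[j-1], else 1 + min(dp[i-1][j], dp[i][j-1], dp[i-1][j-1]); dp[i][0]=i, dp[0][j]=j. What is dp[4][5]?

4

   ''  k  p  a  d  c  j  b  h  b
''  0  1  2  3  4  5  6  7  8  9
 a  1  1  2  2  3  4  5  6  7  8
 c  2  2  2  3  3  3  4  5  6  7
 l  3  3  3  3  4  4  4  5  6  7
 d  4  4  4  4  3  4  5  5  6  7
 p  5  5  4  5  4  4  5  6  6  7
 k  6  5  5  5  5  5  5  6  7  7
 a  7  6  6  5  6  6  6  6  7  8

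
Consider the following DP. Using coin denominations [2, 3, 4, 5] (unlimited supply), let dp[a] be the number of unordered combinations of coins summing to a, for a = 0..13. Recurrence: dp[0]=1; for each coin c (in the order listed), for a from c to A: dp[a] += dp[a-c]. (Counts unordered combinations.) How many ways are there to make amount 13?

10

after  coin     0     1     2     3     4     5     6     7     8     9    10    11    12    13
          2     1     0     1     0     1     0     1     0     1     0     1     0     1     0
          3     1     0     1     1     1     1     2     1     2     2     2     2     3     2
          4     1     0     1     1     2     1     3     2     4     3     5     4     7     5
          5     1     0     1     1     2     2     3     3     5     5     7     7    10    10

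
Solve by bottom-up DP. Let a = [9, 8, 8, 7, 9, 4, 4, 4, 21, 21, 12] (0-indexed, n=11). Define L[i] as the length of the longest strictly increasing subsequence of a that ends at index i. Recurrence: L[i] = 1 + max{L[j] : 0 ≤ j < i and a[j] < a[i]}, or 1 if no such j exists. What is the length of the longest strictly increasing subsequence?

   i    0    1    2    3    4    5    6    7    8    9   10
a[i]    9    8    8    7    9    4    4    4   21   21   12
L[i]    1    1    1    1    2    1    1    1    3    3    3

3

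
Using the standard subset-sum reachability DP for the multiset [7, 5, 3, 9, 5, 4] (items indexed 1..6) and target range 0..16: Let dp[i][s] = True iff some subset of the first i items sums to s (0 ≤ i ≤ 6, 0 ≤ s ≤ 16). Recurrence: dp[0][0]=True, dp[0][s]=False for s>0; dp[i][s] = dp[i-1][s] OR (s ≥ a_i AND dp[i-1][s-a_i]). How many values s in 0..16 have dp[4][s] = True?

11

i\s   0   1   2   3   4   5   6   7   8   9  10  11  12  13  14  15  16
  0   T   F   F   F   F   F   F   F   F   F   F   F   F   F   F   F   F
  1   T   F   F   F   F   F   F   T   F   F   F   F   F   F   F   F   F
  2   T   F   F   F   F   T   F   T   F   F   F   F   T   F   F   F   F
  3   T   F   F   T   F   T   F   T   T   F   T   F   T   F   F   T   F
  4   T   F   F   T   F   T   F   T   T   T   T   F   T   F   T   T   T
  5   T   F   F   T   F   T   F   T   T   T   T   F   T   T   T   T   T
  6   T   F   F   T   T   T   F   T   T   T   T   T   T   T   T   T   T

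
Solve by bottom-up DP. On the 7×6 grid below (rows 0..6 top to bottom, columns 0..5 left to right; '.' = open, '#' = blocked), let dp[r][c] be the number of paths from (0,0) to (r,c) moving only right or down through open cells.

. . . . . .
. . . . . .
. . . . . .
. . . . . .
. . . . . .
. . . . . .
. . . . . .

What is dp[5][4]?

126

r\c   0   1   2   3   4   5
  0   1   1   1   1   1   1
  1   1   2   3   4   5   6
  2   1   3   6  10  15  21
  3   1   4  10  20  35  56
  4   1   5  15  35  70 126
  5   1   6  21  56 126 252
  6   1   7  28  84 210 462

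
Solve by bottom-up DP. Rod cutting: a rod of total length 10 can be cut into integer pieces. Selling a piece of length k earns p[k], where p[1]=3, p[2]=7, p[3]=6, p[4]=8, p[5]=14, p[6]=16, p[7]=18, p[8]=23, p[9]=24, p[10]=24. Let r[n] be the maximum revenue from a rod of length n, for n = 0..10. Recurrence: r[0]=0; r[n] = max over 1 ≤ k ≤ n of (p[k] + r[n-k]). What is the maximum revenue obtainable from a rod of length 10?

35

   n    0    1    2    3    4    5    6    7    8    9   10
r[n]    0    3    7   10   14   17   21   24   28   31   35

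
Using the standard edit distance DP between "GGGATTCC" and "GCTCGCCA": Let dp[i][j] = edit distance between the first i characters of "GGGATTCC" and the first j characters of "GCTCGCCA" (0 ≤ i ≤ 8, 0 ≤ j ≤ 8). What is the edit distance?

   ''  G  C  T  C  G  C  C  A
''  0  1  2  3  4  5  6  7  8
 G  1  0  1  2  3  4  5  6  7
 G  2  1  1  2  3  3  4  5  6
 G  3  2  2  2  3  3  4  5  6
 A  4  3  3  3  3  4  4  5  5
 T  5  4  4  3  4  4  5  5  6
 T  6  5  5  4  4  5  5  6  6
 C  7  6  5  5  4  5  5  5  6
 C  8  7  6  6  5  5  5  5  6

6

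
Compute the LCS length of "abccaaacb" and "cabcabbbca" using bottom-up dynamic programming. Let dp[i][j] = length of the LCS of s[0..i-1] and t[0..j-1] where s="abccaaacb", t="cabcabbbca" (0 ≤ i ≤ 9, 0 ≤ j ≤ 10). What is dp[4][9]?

4

   ''  c  a  b  c  a  b  b  b  c  a
''  0  0  0  0  0  0  0  0  0  0  0
 a  0  0  1  1  1  1  1  1  1  1  1
 b  0  0  1  2  2  2  2  2  2  2  2
 c  0  1  1  2  3  3  3  3  3  3  3
 c  0  1  1  2  3  3  3  3  3  4  4
 a  0  1  2  2  3  4  4  4  4  4  5
 a  0  1  2  2  3  4  4  4  4  4  5
 a  0  1  2  2  3  4  4  4  4  4  5
 c  0  1  2  2  3  4  4  4  4  5  5
 b  0  1  2  3  3  4  5  5  5  5  5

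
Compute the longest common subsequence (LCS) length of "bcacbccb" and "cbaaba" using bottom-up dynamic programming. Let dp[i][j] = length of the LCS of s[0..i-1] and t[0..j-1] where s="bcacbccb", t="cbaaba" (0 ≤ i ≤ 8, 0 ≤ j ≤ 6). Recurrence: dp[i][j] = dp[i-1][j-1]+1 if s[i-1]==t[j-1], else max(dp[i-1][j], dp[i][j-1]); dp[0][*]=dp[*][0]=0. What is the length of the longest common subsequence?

   ''  c  b  a  a  b  a
''  0  0  0  0  0  0  0
 b  0  0  1  1  1  1  1
 c  0  1  1  1  1  1  1
 a  0  1  1  2  2  2  2
 c  0  1  1  2  2  2  2
 b  0  1  2  2  2  3  3
 c  0  1  2  2  2  3  3
 c  0  1  2  2  2  3  3
 b  0  1  2  2  2  3  3

3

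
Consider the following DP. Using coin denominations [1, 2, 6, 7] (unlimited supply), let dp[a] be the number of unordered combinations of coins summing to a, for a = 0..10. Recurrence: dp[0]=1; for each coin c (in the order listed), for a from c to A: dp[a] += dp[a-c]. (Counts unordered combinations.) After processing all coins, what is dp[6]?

after  coin     0     1     2     3     4     5     6     7     8     9    10
          1     1     1     1     1     1     1     1     1     1     1     1
          2     1     1     2     2     3     3     4     4     5     5     6
          6     1     1     2     2     3     3     5     5     7     7     9
          7     1     1     2     2     3     3     5     6     8     9    11

5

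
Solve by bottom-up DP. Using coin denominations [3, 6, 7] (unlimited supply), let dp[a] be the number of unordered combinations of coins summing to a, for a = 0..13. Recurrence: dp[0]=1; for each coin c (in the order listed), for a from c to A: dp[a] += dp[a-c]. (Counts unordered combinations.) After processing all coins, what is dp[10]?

1

after  coin     0     1     2     3     4     5     6     7     8     9    10    11    12    13
          3     1     0     0     1     0     0     1     0     0     1     0     0     1     0
          6     1     0     0     1     0     0     2     0     0     2     0     0     3     0
          7     1     0     0     1     0     0     2     1     0     2     1     0     3     2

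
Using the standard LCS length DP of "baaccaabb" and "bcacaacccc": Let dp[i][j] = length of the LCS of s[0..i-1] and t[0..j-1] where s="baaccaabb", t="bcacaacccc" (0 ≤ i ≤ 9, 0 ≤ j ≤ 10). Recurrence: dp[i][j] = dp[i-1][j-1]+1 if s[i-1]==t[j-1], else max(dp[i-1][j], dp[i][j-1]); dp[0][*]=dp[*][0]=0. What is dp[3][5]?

3

   ''  b  c  a  c  a  a  c  c  c  c
''  0  0  0  0  0  0  0  0  0  0  0
 b  0  1  1  1  1  1  1  1  1  1  1
 a  0  1  1  2  2  2  2  2  2  2  2
 a  0  1  1  2  2  3  3  3  3  3  3
 c  0  1  2  2  3  3  3  4  4  4  4
 c  0  1  2  2  3  3  3  4  5  5  5
 a  0  1  2  3  3  4  4  4  5  5  5
 a  0  1  2  3  3  4  5  5  5  5  5
 b  0  1  2  3  3  4  5  5  5  5  5
 b  0  1  2  3  3  4  5  5  5  5  5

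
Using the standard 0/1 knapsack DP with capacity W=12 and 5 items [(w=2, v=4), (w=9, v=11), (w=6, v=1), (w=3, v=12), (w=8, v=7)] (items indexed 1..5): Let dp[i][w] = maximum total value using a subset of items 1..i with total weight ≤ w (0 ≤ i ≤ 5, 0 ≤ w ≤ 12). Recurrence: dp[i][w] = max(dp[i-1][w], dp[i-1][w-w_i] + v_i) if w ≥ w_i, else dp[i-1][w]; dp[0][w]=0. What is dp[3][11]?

15

i\w   0   1   2   3   4   5   6   7   8   9  10  11  12
  0   0   0   0   0   0   0   0   0   0   0   0   0   0
  1   0   0   4   4   4   4   4   4   4   4   4   4   4
  2   0   0   4   4   4   4   4   4   4  11  11  15  15
  3   0   0   4   4   4   4   4   4   5  11  11  15  15
  4   0   0   4  12  12  16  16  16  16  16  16  17  23
  5   0   0   4  12  12  16  16  16  16  16  16  19  23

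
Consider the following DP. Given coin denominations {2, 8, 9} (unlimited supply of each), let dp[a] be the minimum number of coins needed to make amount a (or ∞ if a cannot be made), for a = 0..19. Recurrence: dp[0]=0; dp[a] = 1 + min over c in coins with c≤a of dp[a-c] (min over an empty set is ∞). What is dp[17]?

2

 a  0  1  2  3  4  5  6  7  8  9 10 11 12 13 14 15 16 17 18 19
dp  0  -  1  -  2  -  3  -  1  1  2  2  3  3  4  4  2  2  2  3
(- denotes ∞ / unreachable)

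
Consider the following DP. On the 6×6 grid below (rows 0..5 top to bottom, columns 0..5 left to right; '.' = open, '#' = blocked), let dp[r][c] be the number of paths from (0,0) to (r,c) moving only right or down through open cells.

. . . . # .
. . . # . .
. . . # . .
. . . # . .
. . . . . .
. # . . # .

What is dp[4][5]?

15

r\c   0   1   2   3   4   5
  0   1   1   1   1   0   0
  1   1   2   3   0   0   0
  2   1   3   6   0   0   0
  3   1   4  10   0   0   0
  4   1   5  15  15  15  15
  5   1   0  15  30   0  15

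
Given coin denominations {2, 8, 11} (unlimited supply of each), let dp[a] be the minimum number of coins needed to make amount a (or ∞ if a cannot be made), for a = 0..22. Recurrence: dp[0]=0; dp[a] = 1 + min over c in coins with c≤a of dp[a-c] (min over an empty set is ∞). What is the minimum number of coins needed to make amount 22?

2

 a  0  1  2  3  4  5  6  7  8  9 10 11 12 13 14 15 16 17 18 19 20 21 22
dp  0  -  1  -  2  -  3  -  1  -  2  1  3  2  4  3  2  4  3  2  4  3  2
(- denotes ∞ / unreachable)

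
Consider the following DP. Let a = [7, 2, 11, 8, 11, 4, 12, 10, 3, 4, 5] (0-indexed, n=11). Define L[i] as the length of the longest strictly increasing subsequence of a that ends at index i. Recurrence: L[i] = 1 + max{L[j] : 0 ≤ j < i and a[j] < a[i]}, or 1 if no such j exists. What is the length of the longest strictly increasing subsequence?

   i    0    1    2    3    4    5    6    7    8    9   10
a[i]    7    2   11    8   11    4   12   10    3    4    5
L[i]    1    1    2    2    3    2    4    3    2    3    4

4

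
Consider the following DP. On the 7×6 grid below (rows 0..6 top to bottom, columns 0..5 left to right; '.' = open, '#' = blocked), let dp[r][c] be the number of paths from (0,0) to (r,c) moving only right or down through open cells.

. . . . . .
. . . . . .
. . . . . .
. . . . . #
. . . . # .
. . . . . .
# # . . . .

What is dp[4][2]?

15

r\c   0   1   2   3   4   5
  0   1   1   1   1   1   1
  1   1   2   3   4   5   6
  2   1   3   6  10  15  21
  3   1   4  10  20  35   0
  4   1   5  15  35   0   0
  5   1   6  21  56  56  56
  6   0   0  21  77 133 189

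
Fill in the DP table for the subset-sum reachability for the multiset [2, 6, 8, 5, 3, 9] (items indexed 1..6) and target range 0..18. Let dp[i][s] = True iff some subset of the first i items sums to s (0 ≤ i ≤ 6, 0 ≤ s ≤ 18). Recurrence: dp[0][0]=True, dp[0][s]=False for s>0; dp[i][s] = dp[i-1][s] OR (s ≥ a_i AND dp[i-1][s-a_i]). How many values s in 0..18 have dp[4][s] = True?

i\s   0   1   2   3   4   5   6   7   8   9  10  11  12  13  14  15  16  17  18
  0   T   F   F   F   F   F   F   F   F   F   F   F   F   F   F   F   F   F   F
  1   T   F   T   F   F   F   F   F   F   F   F   F   F   F   F   F   F   F   F
  2   T   F   T   F   F   F   T   F   T   F   F   F   F   F   F   F   F   F   F
  3   T   F   T   F   F   F   T   F   T   F   T   F   F   F   T   F   T   F   F
  4   T   F   T   F   F   T   T   T   T   F   T   T   F   T   T   T   T   F   F
  5   T   F   T   T   F   T   T   T   T   T   T   T   F   T   T   T   T   T   T
  6   T   F   T   T   F   T   T   T   T   T   T   T   T   T   T   T   T   T   T

12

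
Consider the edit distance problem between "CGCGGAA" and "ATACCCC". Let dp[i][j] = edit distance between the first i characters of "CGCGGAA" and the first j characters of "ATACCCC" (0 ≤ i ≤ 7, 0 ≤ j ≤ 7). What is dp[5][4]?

5

   ''  A  T  A  C  C  C  C
''  0  1  2  3  4  5  6  7
 C  1  1  2  3  3  4  5  6
 G  2  2  2  3  4  4  5  6
 C  3  3  3  3  3  4  4  5
 G  4  4  4  4  4  4  5  5
 G  5  5  5  5  5  5  5  6
 A  6  5  6  5  6  6  6  6
 A  7  6  6  6  6  7  7  7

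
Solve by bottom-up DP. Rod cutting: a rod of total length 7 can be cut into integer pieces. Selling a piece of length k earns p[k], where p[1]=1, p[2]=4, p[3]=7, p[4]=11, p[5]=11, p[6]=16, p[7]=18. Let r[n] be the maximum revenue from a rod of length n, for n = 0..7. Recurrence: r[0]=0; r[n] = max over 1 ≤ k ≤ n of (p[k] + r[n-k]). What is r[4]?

11

   n    0    1    2    3    4    5    6    7
r[n]    0    1    4    7   11   12   16   18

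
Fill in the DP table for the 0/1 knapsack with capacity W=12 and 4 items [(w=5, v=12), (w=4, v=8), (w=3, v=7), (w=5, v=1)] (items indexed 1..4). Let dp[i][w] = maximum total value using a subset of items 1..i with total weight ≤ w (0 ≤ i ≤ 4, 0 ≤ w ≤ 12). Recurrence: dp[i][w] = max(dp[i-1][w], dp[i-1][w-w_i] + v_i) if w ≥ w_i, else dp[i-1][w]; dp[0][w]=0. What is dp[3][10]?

i\w   0   1   2   3   4   5   6   7   8   9  10  11  12
  0   0   0   0   0   0   0   0   0   0   0   0   0   0
  1   0   0   0   0   0  12  12  12  12  12  12  12  12
  2   0   0   0   0   8  12  12  12  12  20  20  20  20
  3   0   0   0   7   8  12  12  15  19  20  20  20  27
  4   0   0   0   7   8  12  12  15  19  20  20  20  27

20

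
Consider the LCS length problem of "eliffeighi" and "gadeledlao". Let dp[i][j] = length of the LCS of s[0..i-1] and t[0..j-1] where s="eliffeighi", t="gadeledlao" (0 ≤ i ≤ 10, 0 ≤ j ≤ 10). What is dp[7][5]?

2

   ''  g  a  d  e  l  e  d  l  a  o
''  0  0  0  0  0  0  0  0  0  0  0
 e  0  0  0  0  1  1  1  1  1  1  1
 l  0  0  0  0  1  2  2  2  2  2  2
 i  0  0  0  0  1  2  2  2  2  2  2
 f  0  0  0  0  1  2  2  2  2  2  2
 f  0  0  0  0  1  2  2  2  2  2  2
 e  0  0  0  0  1  2  3  3  3  3  3
 i  0  0  0  0  1  2  3  3  3  3  3
 g  0  1  1  1  1  2  3  3  3  3  3
 h  0  1  1  1  1  2  3  3  3  3  3
 i  0  1  1  1  1  2  3  3  3  3  3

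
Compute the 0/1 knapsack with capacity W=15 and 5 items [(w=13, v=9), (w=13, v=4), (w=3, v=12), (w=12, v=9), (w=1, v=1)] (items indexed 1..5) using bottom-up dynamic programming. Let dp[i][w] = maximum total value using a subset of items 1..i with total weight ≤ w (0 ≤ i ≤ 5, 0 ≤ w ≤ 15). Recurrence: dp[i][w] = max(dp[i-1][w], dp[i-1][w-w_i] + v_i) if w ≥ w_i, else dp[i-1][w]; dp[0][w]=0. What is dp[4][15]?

i\w   0   1   2   3   4   5   6   7   8   9  10  11  12  13  14  15
  0   0   0   0   0   0   0   0   0   0   0   0   0   0   0   0   0
  1   0   0   0   0   0   0   0   0   0   0   0   0   0   9   9   9
  2   0   0   0   0   0   0   0   0   0   0   0   0   0   9   9   9
  3   0   0   0  12  12  12  12  12  12  12  12  12  12  12  12  12
  4   0   0   0  12  12  12  12  12  12  12  12  12  12  12  12  21
  5   0   1   1  12  13  13  13  13  13  13  13  13  13  13  13  21

21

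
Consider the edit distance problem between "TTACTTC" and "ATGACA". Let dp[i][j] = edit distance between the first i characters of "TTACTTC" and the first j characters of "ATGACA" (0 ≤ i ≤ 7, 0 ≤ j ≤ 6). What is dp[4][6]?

3

   ''  A  T  G  A  C  A
''  0  1  2  3  4  5  6
 T  1  1  1  2  3  4  5
 T  2  2  1  2  3  4  5
 A  3  2  2  2  2  3  4
 C  4  3  3  3  3  2  3
 T  5  4  3  4  4  3  3
 T  6  5  4  4  5  4  4
 C  7  6  5  5  5  5  5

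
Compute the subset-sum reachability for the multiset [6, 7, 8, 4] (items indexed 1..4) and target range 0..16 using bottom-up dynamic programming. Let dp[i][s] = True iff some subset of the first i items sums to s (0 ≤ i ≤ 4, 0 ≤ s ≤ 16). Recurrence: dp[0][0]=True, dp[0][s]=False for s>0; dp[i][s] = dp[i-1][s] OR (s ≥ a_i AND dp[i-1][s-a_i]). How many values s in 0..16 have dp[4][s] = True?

i\s   0   1   2   3   4   5   6   7   8   9  10  11  12  13  14  15  16
  0   T   F   F   F   F   F   F   F   F   F   F   F   F   F   F   F   F
  1   T   F   F   F   F   F   T   F   F   F   F   F   F   F   F   F   F
  2   T   F   F   F   F   F   T   T   F   F   F   F   F   T   F   F   F
  3   T   F   F   F   F   F   T   T   T   F   F   F   F   T   T   T   F
  4   T   F   F   F   T   F   T   T   T   F   T   T   T   T   T   T   F

11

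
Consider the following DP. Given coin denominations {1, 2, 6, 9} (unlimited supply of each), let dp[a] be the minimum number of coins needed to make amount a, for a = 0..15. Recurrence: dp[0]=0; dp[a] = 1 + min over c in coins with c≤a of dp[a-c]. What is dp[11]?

 a  0  1  2  3  4  5  6  7  8  9 10 11 12 13 14 15
dp  0  1  1  2  2  3  1  2  2  1  2  2  2  3  3  2

2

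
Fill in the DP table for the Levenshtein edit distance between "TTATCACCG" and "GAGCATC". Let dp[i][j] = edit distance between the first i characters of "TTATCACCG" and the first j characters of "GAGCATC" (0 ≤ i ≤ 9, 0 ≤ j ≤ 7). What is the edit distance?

5

   ''  G  A  G  C  A  T  C
''  0  1  2  3  4  5  6  7
 T  1  1  2  3  4  5  5  6
 T  2  2  2  3  4  5  5  6
 A  3  3  2  3  4  4  5  6
 T  4  4  3  3  4  5  4  5
 C  5  5  4  4  3  4  5  4
 A  6  6  5  5  4  3  4  5
 C  7  7  6  6  5  4  4  4
 C  8  8  7  7  6  5  5  4
 G  9  8  8  7  7  6  6  5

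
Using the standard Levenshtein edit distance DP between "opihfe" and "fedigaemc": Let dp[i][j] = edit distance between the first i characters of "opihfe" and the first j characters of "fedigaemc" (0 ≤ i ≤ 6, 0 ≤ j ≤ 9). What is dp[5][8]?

   ''  f  e  d  i  g  a  e  m  c
''  0  1  2  3  4  5  6  7  8  9
 o  1  1  2  3  4  5  6  7  8  9
 p  2  2  2  3  4  5  6  7  8  9
 i  3  3  3  3  3  4  5  6  7  8
 h  4  4  4  4  4  4  5  6  7  8
 f  5  4  5  5  5  5  5  6  7  8
 e  6  5  4  5  6  6  6  5  6  7

7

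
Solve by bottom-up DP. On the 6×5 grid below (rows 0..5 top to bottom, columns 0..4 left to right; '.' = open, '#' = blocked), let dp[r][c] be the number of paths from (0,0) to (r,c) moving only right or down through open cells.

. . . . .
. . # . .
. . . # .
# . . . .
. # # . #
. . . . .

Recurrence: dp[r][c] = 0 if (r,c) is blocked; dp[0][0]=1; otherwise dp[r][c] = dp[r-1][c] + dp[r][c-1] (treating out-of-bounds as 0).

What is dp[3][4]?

8

r\c   0   1   2   3   4
  0   1   1   1   1   1
  1   1   2   0   1   2
  2   1   3   3   0   2
  3   0   3   6   6   8
  4   0   0   0   6   0
  5   0   0   0   6   6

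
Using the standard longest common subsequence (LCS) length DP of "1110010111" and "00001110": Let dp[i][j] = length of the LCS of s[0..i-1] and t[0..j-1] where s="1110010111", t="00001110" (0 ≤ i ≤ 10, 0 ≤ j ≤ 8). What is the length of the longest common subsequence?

   ''  0  0  0  0  1  1  1  0
''  0  0  0  0  0  0  0  0  0
 1  0  0  0  0  0  1  1  1  1
 1  0  0  0  0  0  1  2  2  2
 1  0  0  0  0  0  1  2  3  3
 0  0  1  1  1  1  1  2  3  4
 0  0  1  2  2  2  2  2  3  4
 1  0  1  2  2  2  3  3  3  4
 0  0  1  2  3  3  3  3  3  4
 1  0  1  2  3  3  4  4  4  4
 1  0  1  2  3  3  4  5  5  5
 1  0  1  2  3  3  4  5  6  6

6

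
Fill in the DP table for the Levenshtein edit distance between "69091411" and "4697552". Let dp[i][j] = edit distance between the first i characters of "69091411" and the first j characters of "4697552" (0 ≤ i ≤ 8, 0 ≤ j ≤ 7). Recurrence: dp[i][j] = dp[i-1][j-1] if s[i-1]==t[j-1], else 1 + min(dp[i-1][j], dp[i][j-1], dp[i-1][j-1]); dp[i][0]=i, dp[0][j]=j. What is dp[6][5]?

   ''  4  6  9  7  5  5  2
''  0  1  2  3  4  5  6  7
 6  1  1  1  2  3  4  5  6
 9  2  2  2  1  2  3  4  5
 0  3  3  3  2  2  3  4  5
 9  4  4  4  3  3  3  4  5
 1  5  5  5  4  4  4  4  5
 4  6  5  6  5  5  5  5  5
 1  7  6  6  6  6  6  6  6
 1  8  7  7  7  7  7  7  7

5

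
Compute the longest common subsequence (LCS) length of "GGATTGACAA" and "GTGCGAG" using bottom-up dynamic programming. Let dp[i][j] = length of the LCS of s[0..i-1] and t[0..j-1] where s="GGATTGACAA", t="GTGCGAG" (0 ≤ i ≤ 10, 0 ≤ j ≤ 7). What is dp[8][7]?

   ''  G  T  G  C  G  A  G
''  0  0  0  0  0  0  0  0
 G  0  1  1  1  1  1  1  1
 G  0  1  1  2  2  2  2  2
 A  0  1  1  2  2  2  3  3
 T  0  1  2  2  2  2  3  3
 T  0  1  2  2  2  2  3  3
 G  0  1  2  3  3  3  3  4
 A  0  1  2  3  3  3  4  4
 C  0  1  2  3  4  4  4  4
 A  0  1  2  3  4  4  5  5
 A  0  1  2  3  4  4  5  5

4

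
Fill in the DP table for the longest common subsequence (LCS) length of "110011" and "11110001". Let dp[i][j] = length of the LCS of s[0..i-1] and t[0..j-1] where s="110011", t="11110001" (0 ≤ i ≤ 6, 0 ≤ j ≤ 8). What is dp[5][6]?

4

   ''  1  1  1  1  0  0  0  1
''  0  0  0  0  0  0  0  0  0
 1  0  1  1  1  1  1  1  1  1
 1  0  1  2  2  2  2  2  2  2
 0  0  1  2  2  2  3  3  3  3
 0  0  1  2  2  2  3  4  4  4
 1  0  1  2  3  3  3  4  4  5
 1  0  1  2  3  4  4  4  4  5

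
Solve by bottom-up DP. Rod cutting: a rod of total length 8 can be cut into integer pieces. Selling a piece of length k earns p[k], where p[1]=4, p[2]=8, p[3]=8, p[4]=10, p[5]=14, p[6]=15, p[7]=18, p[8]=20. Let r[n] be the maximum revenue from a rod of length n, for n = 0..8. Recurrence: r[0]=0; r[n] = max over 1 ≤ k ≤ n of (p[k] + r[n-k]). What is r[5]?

   n    0    1    2    3    4    5    6    7    8
r[n]    0    4    8   12   16   20   24   28   32

20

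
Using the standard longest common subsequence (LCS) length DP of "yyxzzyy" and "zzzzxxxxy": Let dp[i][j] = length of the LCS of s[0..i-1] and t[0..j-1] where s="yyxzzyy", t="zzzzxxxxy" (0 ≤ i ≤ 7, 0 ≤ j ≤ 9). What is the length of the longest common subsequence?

   ''  z  z  z  z  x  x  x  x  y
''  0  0  0  0  0  0  0  0  0  0
 y  0  0  0  0  0  0  0  0  0  1
 y  0  0  0  0  0  0  0  0  0  1
 x  0  0  0  0  0  1  1  1  1  1
 z  0  1  1  1  1  1  1  1  1  1
 z  0  1  2  2  2  2  2  2  2  2
 y  0  1  2  2  2  2  2  2  2  3
 y  0  1  2  2  2  2  2  2  2  3

3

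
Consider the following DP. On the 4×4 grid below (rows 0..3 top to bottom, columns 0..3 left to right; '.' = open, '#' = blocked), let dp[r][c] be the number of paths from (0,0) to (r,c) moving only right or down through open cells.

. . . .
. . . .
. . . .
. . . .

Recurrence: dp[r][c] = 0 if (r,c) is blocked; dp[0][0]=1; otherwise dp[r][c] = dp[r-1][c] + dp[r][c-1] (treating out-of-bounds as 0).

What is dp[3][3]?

20

r\c   0   1   2   3
  0   1   1   1   1
  1   1   2   3   4
  2   1   3   6  10
  3   1   4  10  20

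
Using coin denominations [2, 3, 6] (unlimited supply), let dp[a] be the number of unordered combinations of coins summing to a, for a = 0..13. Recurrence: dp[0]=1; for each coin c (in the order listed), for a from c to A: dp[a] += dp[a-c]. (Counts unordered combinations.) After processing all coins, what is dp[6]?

after  coin     0     1     2     3     4     5     6     7     8     9    10    11    12    13
          2     1     0     1     0     1     0     1     0     1     0     1     0     1     0
          3     1     0     1     1     1     1     2     1     2     2     2     2     3     2
          6     1     0     1     1     1     1     3     1     3     3     3     3     6     3

3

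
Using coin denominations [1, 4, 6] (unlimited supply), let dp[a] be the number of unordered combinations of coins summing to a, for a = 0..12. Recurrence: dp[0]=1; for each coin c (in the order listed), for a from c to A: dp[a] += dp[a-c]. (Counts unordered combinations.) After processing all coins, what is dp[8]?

4

after  coin     0     1     2     3     4     5     6     7     8     9    10    11    12
          1     1     1     1     1     1     1     1     1     1     1     1     1     1
          4     1     1     1     1     2     2     2     2     3     3     3     3     4
          6     1     1     1     1     2     2     3     3     4     4     5     5     7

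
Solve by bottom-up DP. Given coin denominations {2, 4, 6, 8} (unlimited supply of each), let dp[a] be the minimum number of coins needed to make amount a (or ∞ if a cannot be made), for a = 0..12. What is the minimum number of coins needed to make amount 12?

 a  0  1  2  3  4  5  6  7  8  9 10 11 12
dp  0  -  1  -  1  -  1  -  1  -  2  -  2
(- denotes ∞ / unreachable)

2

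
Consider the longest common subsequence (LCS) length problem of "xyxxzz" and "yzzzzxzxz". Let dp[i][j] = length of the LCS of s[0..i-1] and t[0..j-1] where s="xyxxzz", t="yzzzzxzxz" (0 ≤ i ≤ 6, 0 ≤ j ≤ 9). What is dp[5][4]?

2

   ''  y  z  z  z  z  x  z  x  z
''  0  0  0  0  0  0  0  0  0  0
 x  0  0  0  0  0  0  1  1  1  1
 y  0  1  1  1  1  1  1  1  1  1
 x  0  1  1  1  1  1  2  2  2  2
 x  0  1  1  1  1  1  2  2  3  3
 z  0  1  2  2  2  2  2  3  3  4
 z  0  1  2  3  3  3  3  3  3  4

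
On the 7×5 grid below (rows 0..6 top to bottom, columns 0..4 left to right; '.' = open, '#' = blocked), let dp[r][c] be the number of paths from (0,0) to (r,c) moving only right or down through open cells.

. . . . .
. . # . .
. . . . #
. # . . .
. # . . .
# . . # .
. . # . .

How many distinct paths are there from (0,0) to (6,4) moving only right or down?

r\c   0   1   2   3   4
  0   1   1   1   1   1
  1   1   2   0   1   2
  2   1   3   3   4   0
  3   1   0   3   7   7
  4   1   0   3  10  17
  5   0   0   3   0  17
  6   0   0   0   0  17

17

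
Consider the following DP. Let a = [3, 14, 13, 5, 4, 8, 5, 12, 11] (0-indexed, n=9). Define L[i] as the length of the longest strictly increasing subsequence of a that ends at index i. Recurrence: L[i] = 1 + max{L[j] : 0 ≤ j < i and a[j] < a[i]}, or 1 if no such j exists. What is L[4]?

2

   i    0    1    2    3    4    5    6    7    8
a[i]    3   14   13    5    4    8    5   12   11
L[i]    1    2    2    2    2    3    3    4    4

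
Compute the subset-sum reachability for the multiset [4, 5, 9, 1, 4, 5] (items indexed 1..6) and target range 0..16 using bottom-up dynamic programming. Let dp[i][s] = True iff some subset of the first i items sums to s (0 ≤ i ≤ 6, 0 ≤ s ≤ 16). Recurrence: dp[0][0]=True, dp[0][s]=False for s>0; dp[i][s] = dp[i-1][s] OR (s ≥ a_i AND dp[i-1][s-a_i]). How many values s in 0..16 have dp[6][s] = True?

i\s   0   1   2   3   4   5   6   7   8   9  10  11  12  13  14  15  16
  0   T   F   F   F   F   F   F   F   F   F   F   F   F   F   F   F   F
  1   T   F   F   F   T   F   F   F   F   F   F   F   F   F   F   F   F
  2   T   F   F   F   T   T   F   F   F   T   F   F   F   F   F   F   F
  3   T   F   F   F   T   T   F   F   F   T   F   F   F   T   T   F   F
  4   T   T   F   F   T   T   T   F   F   T   T   F   F   T   T   T   F
  5   T   T   F   F   T   T   T   F   T   T   T   F   F   T   T   T   F
  6   T   T   F   F   T   T   T   F   T   T   T   T   F   T   T   T   F

12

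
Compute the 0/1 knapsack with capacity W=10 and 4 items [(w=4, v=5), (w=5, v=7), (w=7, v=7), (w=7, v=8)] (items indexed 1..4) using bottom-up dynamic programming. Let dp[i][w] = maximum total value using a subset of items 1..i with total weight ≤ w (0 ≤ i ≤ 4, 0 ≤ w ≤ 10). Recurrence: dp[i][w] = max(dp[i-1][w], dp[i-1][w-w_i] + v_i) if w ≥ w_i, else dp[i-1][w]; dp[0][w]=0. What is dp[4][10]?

12

i\w   0   1   2   3   4   5   6   7   8   9  10
  0   0   0   0   0   0   0   0   0   0   0   0
  1   0   0   0   0   5   5   5   5   5   5   5
  2   0   0   0   0   5   7   7   7   7  12  12
  3   0   0   0   0   5   7   7   7   7  12  12
  4   0   0   0   0   5   7   7   8   8  12  12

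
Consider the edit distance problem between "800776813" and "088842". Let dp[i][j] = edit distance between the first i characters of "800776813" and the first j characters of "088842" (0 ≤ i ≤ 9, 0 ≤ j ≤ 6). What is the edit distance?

7

   ''  0  8  8  8  4  2
''  0  1  2  3  4  5  6
 8  1  1  1  2  3  4  5
 0  2  1  2  2  3  4  5
 0  3  2  2  3  3  4  5
 7  4  3  3  3  4  4  5
 7  5  4  4  4  4  5  5
 6  6  5  5  5  5  5  6
 8  7  6  5  5  5  6  6
 1  8  7  6  6  6  6  7
 3  9  8  7  7  7  7  7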